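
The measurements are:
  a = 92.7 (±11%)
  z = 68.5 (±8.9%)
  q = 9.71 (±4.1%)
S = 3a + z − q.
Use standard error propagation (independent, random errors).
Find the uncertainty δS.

31.2

S is a linear combination, so absolute uncertainties add in quadrature:
  (3·δa)² = 936;  (δz)² = 37.2;  (δq)² = 0.158
δS = √(973) = 31.2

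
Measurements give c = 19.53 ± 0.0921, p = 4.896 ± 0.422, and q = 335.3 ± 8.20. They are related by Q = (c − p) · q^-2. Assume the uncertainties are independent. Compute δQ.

7.44e-06

Let u = c − p = 14.63. δu = √(δc² + δp²) = √(0.00848 + 0.178) = 0.432, so δu/u = 0.0295.
Q is then a monomial in u, q:
δQ/Q = √((δu/u)² + (-2·δq/q)²) = √(0.000871 + 0.00239) = 0.0571
Q = 0.0001302, so δQ = 0.0571 × 0.0001302 = 7.44e-06.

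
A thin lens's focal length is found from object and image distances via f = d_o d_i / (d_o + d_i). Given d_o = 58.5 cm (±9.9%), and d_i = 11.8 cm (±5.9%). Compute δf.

∂f/∂d_o = (d_i/(d_o+d_i))² = 0.0282;  ∂f/∂d_i = (d_o/(d_o+d_i))² = 0.692
δf = √((∂f/∂d_o · δd_o)² + (∂f/∂d_i · δd_i)²) = √(0.0266 + 0.232) = 0.509 cm

0.509 cm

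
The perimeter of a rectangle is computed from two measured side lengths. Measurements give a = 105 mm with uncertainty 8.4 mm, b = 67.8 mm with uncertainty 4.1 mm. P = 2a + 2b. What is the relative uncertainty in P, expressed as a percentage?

Sums and differences: (δP)² = Σ (cᵢ δxᵢ)².
  (2·δa)² = 282;  (2·δb)² = 67.2
δP = √(349) = 18.7 mm
P = 346 mm, so δP/P = 18.7/346 = 0.0541.

5.41%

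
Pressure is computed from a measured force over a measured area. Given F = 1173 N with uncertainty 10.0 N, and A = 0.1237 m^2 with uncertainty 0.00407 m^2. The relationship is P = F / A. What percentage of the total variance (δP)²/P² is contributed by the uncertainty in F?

(δP/P)² = (1·δF/F)² + (-1·δA/A)²
  F term: (1×0.00853)² = 7.27e-05
  A term: (-1×0.0329)² = 0.00108
Total = 0.00116. Share from F = 7.27e-05/0.00116 = 0.0629.

6.29%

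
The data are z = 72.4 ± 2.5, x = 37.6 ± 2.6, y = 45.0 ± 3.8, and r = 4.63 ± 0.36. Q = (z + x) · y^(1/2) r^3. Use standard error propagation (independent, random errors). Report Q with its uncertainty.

73200 ± 17500

Let u = z + x = 110. δu = √(δz² + δx²) = √(6.25 + 6.76) = 3.61, so δu/u = 0.0328.
Q is then a monomial in u, y, r:
δQ/Q = √((δu/u)² + (½·δy/y)² + (3·δr/r)²) = √(0.00108 + 0.00178 + 0.0544) = 0.239
Q = 73200, so δQ = 0.239 × 73200 = 17500.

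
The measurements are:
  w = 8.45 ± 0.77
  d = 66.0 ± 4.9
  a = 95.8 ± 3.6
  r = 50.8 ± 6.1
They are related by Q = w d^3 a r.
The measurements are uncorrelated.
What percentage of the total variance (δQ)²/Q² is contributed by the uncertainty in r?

19.6%

(δQ/Q)² = (1·δw/w)² + (3·δd/d)² + (1·δa/a)² + (1·δr/r)²
  w term: (1×0.0911)² = 0.00830
  d term: (3×0.0742)² = 0.0496
  a term: (1×0.0376)² = 0.00141
  r term: (1×0.120)² = 0.0144
Total = 0.0737. Share from r = 0.0144/0.0737 = 0.196.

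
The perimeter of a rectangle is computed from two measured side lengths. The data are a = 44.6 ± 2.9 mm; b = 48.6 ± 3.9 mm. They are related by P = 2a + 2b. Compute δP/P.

Each term contributes (cᵢ δxᵢ)² to (δP)²:
  (2·δa)² = 33.6;  (2·δb)² = 60.8
δP = √(94.5) = 9.72 mm
P = 186 mm, so δP/P = 9.72/186 = 0.0521.

0.0521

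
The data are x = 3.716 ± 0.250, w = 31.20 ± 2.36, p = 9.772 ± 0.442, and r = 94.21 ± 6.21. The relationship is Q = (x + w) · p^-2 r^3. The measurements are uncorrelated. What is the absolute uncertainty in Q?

Let u = x + w = 34.92. δu = √(δx² + δw²) = √(0.0625 + 5.57) = 2.37, so δu/u = 0.0680.
Q is then a monomial in u, p, r:
δQ/Q = √((δu/u)² + (-2·δp/p)² + (3·δr/r)²) = √(0.00462 + 0.00818 + 0.0391) = 0.228
Q = 305700, so δQ = 0.228 × 305700 = 69700.

69700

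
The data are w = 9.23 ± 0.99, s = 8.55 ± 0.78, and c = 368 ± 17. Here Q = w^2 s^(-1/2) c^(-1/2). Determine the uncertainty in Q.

0.335

Q is a product of powers, so relative uncertainties combine in quadrature:
  (2·δw/w)² = (2×0.107)² = 0.0460;  (−½·δs/s)² = (-0.5×0.0912)² = 0.00208;  (−½·δc/c)² = (-0.5×0.0462)² = 0.000534
δQ/Q = √(0.0486) = 0.221
Q = 1.52, so δQ = 0.221 × 1.52 = 0.335.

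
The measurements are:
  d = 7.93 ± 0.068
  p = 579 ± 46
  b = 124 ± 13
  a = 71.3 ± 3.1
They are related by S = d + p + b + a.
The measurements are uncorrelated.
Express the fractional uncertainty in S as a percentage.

S is a linear combination, so absolute uncertainties add in quadrature:
  (δd)² = 0.00462;  (δp)² = 2120;  (δb)² = 169;  (δa)² = 9.61
δS = √(2290) = 47.9
S = 782, so δS/S = 47.9/782 = 0.0612.

6.12%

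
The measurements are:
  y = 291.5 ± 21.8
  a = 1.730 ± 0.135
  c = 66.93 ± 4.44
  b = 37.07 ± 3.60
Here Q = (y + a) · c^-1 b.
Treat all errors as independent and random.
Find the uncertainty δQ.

22.6

Let u = y + a = 293.2. δu = √(δy² + δa²) = √(475 + 0.0182) = 21.8, so δu/u = 0.0743.
Q is then a monomial in u, c, b:
δQ/Q = √((δu/u)² + (-1·δc/c)² + (1·δb/b)²) = √(0.00553 + 0.00440 + 0.00943) = 0.139
Q = 162.4, so δQ = 0.139 × 162.4 = 22.6.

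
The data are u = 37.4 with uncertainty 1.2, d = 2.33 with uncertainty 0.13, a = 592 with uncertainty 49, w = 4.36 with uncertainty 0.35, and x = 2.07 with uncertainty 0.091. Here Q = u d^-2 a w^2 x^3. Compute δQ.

1.73e+05

Relative error in a monomial: (δQ/Q)² = Σ (nᵢ · δxᵢ/xᵢ)².
  (1·δu/u)² = (1×0.0321)² = 0.00103;  (-2·δd/d)² = (-2×0.0558)² = 0.0125;  (1·δa/a)² = (1×0.0828)² = 0.00685;  (2·δw/w)² = (2×0.0803)² = 0.0258;  (3·δx/x)² = (3×0.0440)² = 0.0174
δQ/Q = √(0.0635) = 0.252
Q = 6.88e+05, so δQ = 0.252 × 6.88e+05 = 1.73e+05.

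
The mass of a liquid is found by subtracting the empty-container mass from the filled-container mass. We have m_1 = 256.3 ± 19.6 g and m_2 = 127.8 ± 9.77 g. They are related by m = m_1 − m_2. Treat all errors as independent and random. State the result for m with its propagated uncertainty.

m is a linear combination, so absolute uncertainties add in quadrature:
  (δm_1)² = 384;  (δm_2)² = 95.5
δm = √(480) = 21.9 g
m = 128.5 g.

128.5 ± 21.9 g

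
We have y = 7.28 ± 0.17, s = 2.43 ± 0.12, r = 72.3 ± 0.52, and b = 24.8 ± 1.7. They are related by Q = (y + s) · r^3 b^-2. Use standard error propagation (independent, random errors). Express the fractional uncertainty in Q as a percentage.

Let u = y + s = 9.71. δu = √(δy² + δs²) = √(0.0289 + 0.0144) = 0.208, so δu/u = 0.0214.
Q is then a monomial in u, r, b:
δQ/Q = √((δu/u)² + (3·δr/r)² + (-2·δb/b)²) = √(0.000459 + 0.000466 + 0.0188) = 0.140

14.0%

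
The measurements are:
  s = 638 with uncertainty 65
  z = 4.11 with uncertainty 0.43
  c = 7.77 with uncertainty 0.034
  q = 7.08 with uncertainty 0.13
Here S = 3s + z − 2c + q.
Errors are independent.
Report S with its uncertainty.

1910 ± 195

Absolute uncertainties add in quadrature for a linear combination:
  (3·δs)² = 38000;  (δz)² = 0.185;  (2·δc)² = 0.00462;  (δq)² = 0.0169
δS = √(38000) = 195
S = 1910.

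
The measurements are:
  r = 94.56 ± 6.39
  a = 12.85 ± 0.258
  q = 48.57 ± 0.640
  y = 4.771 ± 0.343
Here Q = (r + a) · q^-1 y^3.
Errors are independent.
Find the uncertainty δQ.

53.8

Let u = r + a = 107.4. δu = √(δr² + δa²) = √(40.8 + 0.0666) = 6.40, so δu/u = 0.0595.
Q is then a monomial in u, q, y:
δQ/Q = √((δu/u)² + (-1·δq/q)² + (3·δy/y)²) = √(0.00355 + 0.000174 + 0.0465) = 0.224
Q = 240.2, so δQ = 0.224 × 240.2 = 53.8.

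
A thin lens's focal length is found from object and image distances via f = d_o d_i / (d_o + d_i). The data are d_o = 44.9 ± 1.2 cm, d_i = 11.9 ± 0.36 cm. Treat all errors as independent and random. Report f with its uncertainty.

9.41 ± 0.231 cm

∂f/∂d_o = (d_i/(d_o+d_i))² = 0.0439;  ∂f/∂d_i = (d_o/(d_o+d_i))² = 0.625
δf = √((∂f/∂d_o · δd_o)² + (∂f/∂d_i · δd_i)²) = √(0.00277 + 0.0506) = 0.231 cm
f = 9.41 cm.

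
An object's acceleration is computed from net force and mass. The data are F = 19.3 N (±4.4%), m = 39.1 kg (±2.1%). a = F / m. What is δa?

0.0241 m/s^2

For a monomial a ∝ F, m^-1, fractional errors add in quadrature:
  (1·δF/F)² = (1×0.0440)² = 0.00194;  (-1·δm/m)² = (-1×0.0210)² = 0.000441
δa/a = √(0.00238) = 0.0488
a = 0.494 m/s^2, so δa = 0.0488 × 0.494 = 0.0241 m/s^2.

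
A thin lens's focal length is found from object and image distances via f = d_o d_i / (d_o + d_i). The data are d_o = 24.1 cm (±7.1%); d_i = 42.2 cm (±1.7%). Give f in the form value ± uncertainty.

∂f/∂d_o = (d_i/(d_o+d_i))² = 0.405;  ∂f/∂d_i = (d_o/(d_o+d_i))² = 0.132
δf = √((∂f/∂d_o · δd_o)² + (∂f/∂d_i · δd_i)²) = √(0.481 + 0.00899) = 0.700 cm
f = 15.3 cm.

15.3 ± 0.700 cm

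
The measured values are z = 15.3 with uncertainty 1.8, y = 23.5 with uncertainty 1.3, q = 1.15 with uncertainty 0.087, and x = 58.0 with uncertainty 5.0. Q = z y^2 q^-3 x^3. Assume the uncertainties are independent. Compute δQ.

Products/powers → add relative errors in quadrature, weighted by exponent:
  (1·δz/z)² = (1×0.118)² = 0.0138;  (2·δy/y)² = (2×0.0553)² = 0.0122;  (-3·δq/q)² = (-3×0.0757)² = 0.0515;  (3·δx/x)² = (3×0.0862)² = 0.0669
δQ/Q = √(0.144) = 0.380
Q = 1.08e+09, so δQ = 0.380 × 1.08e+09 = 4.12e+08.

4.12e+08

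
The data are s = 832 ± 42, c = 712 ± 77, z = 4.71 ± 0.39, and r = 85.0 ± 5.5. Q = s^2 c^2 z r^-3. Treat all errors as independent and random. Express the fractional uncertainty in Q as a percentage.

For a monomial Q ∝ s^2, c^2, z, r^-3, fractional errors add in quadrature:
  (2·δs/s)² = (2×0.0505)² = 0.0102;  (2·δc/c)² = (2×0.108)² = 0.0468;  (1·δz/z)² = (1×0.0828)² = 0.00686;  (-3·δr/r)² = (-3×0.0647)² = 0.0377
δQ/Q = √(0.102) = 0.319

31.9%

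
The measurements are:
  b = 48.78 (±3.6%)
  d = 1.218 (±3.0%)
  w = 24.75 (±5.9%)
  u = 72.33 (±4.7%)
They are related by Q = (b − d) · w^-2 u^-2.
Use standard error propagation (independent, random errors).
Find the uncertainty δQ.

Let h = b − d = 47.56. δh = √(δb² + δd²) = √(3.08 + 0.00134) = 1.76, so δh/h = 0.0369.
Q is then a monomial in h, w, u:
δQ/Q = √((δh/h)² + (-2·δw/w)² + (-2·δu/u)²) = √(0.00136 + 0.0139 + 0.00884) = 0.155
Q = 1.484e-05, so δQ = 0.155 × 1.484e-05 = 2.31e-06.

2.31e-06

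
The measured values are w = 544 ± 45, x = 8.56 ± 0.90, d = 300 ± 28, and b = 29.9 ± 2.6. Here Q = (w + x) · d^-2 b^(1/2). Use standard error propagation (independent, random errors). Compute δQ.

Let u = w + x = 553. δu = √(δw² + δx²) = √(2020 + 0.810) = 45.0, so δu/u = 0.0815.
Q is then a monomial in u, d, b:
δQ/Q = √((δu/u)² + (-2·δd/d)² + (½·δb/b)²) = √(0.00663 + 0.0348 + 0.00189) = 0.208
Q = 0.0336, so δQ = 0.208 × 0.0336 = 0.00699.

0.00699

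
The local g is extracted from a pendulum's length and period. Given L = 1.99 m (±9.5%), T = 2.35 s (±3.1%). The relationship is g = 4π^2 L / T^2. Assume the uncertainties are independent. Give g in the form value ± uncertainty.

Products/powers → add relative errors in quadrature, weighted by exponent:
  (1·δL/L)² = (1×0.0950)² = 0.00903;  (-2·δT/T)² = (-2×0.0310)² = 0.00384
δg/g = √(0.0129) = 0.113
g = 14.2 m/s^2, so δg = 0.113 × 14.2 = 1.61 m/s^2.

14.2 ± 1.61 m/s^2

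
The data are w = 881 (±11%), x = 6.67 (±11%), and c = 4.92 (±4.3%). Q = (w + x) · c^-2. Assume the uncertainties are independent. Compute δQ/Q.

Let u = w + x = 888. δu = √(δw² + δx²) = √(9390 + 0.538) = 96.9, so δu/u = 0.109.
Q is then a monomial in u, c:
δQ/Q = √((δu/u)² + (-2·δc/c)²) = √(0.0119 + 0.00740) = 0.139

0.139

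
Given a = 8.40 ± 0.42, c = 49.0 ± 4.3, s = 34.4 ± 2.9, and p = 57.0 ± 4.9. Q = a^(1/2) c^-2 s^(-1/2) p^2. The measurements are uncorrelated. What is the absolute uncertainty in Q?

For a monomial Q ∝ a^(1/2), c^-2, s^(-1/2), p^2, fractional errors add in quadrature:
  (½·δa/a)² = (0.5×0.0500)² = 0.000625;  (-2·δc/c)² = (-2×0.0878)² = 0.0308;  (−½·δs/s)² = (-0.5×0.0843)² = 0.00178;  (2·δp/p)² = (2×0.0860)² = 0.0296
δQ/Q = √(0.0628) = 0.251
Q = 0.669, so δQ = 0.251 × 0.669 = 0.168.

0.168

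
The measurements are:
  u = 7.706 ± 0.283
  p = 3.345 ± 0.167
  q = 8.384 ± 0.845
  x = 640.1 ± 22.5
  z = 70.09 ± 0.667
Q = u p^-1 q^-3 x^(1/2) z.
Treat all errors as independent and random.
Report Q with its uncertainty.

6.932 ± 2.14

Products/powers → add relative errors in quadrature, weighted by exponent:
  (1·δu/u)² = (1×0.0367)² = 0.00135;  (-1·δp/p)² = (-1×0.0499)² = 0.00249;  (-3·δq/q)² = (-3×0.101)² = 0.0914;  (½·δx/x)² = (0.5×0.0352)² = 0.000309;  (1·δz/z)² = (1×0.00952)² = 9.06e-05
δQ/Q = √(0.0957) = 0.309
Q = 6.932, so δQ = 0.309 × 6.932 = 2.14.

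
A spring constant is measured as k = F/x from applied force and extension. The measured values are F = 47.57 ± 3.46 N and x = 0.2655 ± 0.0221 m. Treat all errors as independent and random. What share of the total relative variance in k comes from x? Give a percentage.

56.7%

(δk/k)² = (1·δF/F)² + (-1·δx/x)²
  F term: (1×0.0727)² = 0.00529
  x term: (-1×0.0832)² = 0.00693
Total = 0.0122. Share from x = 0.00693/0.0122 = 0.567.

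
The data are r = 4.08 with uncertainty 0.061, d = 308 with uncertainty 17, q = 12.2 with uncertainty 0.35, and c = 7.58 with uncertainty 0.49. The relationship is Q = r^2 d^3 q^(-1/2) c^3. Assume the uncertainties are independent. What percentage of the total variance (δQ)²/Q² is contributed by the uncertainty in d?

41.5%

(δQ/Q)² = (2·δr/r)² + (3·δd/d)² + (−½·δq/q)² + (3·δc/c)²
  r term: (2×0.0150)² = 0.000894
  d term: (3×0.0552)² = 0.0274
  q term: (-0.5×0.0287)² = 0.000206
  c term: (3×0.0646)² = 0.0376
Total = 0.0661. Share from d = 0.0274/0.0661 = 0.415.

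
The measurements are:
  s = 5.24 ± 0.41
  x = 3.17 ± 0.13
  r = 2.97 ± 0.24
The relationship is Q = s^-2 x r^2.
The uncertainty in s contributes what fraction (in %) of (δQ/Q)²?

(δQ/Q)² = (-2·δs/s)² + (1·δx/x)² + (2·δr/r)²
  s term: (-2×0.0782)² = 0.0245
  x term: (1×0.0410)² = 0.00168
  r term: (2×0.0808)² = 0.0261
Total = 0.0523. Share from s = 0.0245/0.0523 = 0.468.

46.8%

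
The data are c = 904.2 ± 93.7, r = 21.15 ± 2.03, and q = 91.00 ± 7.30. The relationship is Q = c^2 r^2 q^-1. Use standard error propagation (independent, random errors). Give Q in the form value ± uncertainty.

(4.019 ± 1.18) × 10^6

Relative error in a monomial: (δQ/Q)² = Σ (nᵢ · δxᵢ/xᵢ)².
  (2·δc/c)² = (2×0.104)² = 0.0430;  (2·δr/r)² = (2×0.0960)² = 0.0368;  (-1·δq/q)² = (-1×0.0802)² = 0.00644
δQ/Q = √(0.0862) = 0.294
Q = 4.019e+06, so δQ = 0.294 × 4.019e+06 = 1.18e+06.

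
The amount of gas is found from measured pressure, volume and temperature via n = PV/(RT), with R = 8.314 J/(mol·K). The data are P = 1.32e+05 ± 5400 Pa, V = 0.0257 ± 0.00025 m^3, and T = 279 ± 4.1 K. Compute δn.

Each factor contributes (exponent × relative error)² to (δn/n)²:
  (1·δP/P)² = (1×0.0409)² = 0.00167;  (1·δV/V)² = (1×0.00973)² = 9.46e-05;  (-1·δT/T)² = (-1×0.0147)² = 0.000216
δn/n = √(0.00198) = 0.0445
n = 1.46 mol, so δn = 0.0445 × 1.46 = 0.0651 mol.

0.0651 mol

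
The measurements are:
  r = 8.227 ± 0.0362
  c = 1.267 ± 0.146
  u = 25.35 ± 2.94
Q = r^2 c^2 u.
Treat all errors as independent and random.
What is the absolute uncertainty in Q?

Since Q is a product/quotient, work with relative uncertainties:
  (2·δr/r)² = (2×0.00440)² = 7.74e-05;  (2·δc/c)² = (2×0.115)² = 0.0531;  (1·δu/u)² = (1×0.116)² = 0.0135
δQ/Q = √(0.0666) = 0.258
Q = 2754, so δQ = 0.258 × 2754 = 711.

711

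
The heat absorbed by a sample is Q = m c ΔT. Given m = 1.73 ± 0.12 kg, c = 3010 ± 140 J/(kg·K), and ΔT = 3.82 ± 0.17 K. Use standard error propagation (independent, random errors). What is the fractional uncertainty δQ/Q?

0.0946

For a monomial Q ∝ m, c, ΔT, fractional errors add in quadrature:
  (1·δm/m)² = (1×0.0694)² = 0.00481;  (1·δc/c)² = (1×0.0465)² = 0.00216;  (1·δΔT/ΔT)² = (1×0.0445)² = 0.00198
δQ/Q = √(0.00896) = 0.0946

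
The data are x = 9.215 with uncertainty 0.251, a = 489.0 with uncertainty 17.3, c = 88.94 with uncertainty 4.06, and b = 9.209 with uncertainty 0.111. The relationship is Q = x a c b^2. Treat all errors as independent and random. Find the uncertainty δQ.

Products/powers → add relative errors in quadrature, weighted by exponent:
  (1·δx/x)² = (1×0.0272)² = 0.000742;  (1·δa/a)² = (1×0.0354)² = 0.00125;  (1·δc/c)² = (1×0.0456)² = 0.00208;  (2·δb/b)² = (2×0.0121)² = 0.000581
δQ/Q = √(0.00466) = 0.0683
Q = 3.399e+07, so δQ = 0.0683 × 3.399e+07 = 2.32e+06.

2.32e+06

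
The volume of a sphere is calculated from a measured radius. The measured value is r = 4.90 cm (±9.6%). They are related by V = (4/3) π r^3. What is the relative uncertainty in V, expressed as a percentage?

28.8%

For a monomial V ∝ r^3, fractional errors add in quadrature:
  (3·δr/r)² = (3×0.0960)² = 0.0829
δV/V = √(0.0829) = 0.288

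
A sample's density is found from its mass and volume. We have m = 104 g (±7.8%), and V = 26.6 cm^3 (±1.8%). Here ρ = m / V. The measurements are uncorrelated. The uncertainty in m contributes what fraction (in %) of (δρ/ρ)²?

94.9%

(δρ/ρ)² = (1·δm/m)² + (-1·δV/V)²
  m term: (1×0.0780)² = 0.00608
  V term: (-1×0.0180)² = 0.000324
Total = 0.00641. Share from m = 0.00608/0.00641 = 0.949.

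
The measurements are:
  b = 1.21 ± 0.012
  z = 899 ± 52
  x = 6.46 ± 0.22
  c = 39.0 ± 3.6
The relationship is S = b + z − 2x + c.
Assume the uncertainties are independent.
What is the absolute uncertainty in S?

52.1

Each term contributes (cᵢ δxᵢ)² to (δS)²:
  (δb)² = 0.000144;  (δz)² = 2700;  (2·δx)² = 0.194;  (δc)² = 13.0
δS = √(2720) = 52.1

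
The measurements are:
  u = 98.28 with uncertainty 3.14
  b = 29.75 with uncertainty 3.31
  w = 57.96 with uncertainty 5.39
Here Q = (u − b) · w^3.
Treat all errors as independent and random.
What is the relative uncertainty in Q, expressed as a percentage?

28.7%

Let h = u − b = 68.53. δh = √(δu² + δb²) = √(9.86 + 11.0) = 4.56, so δh/h = 0.0666.
Q is then a monomial in h, w:
δQ/Q = √((δh/h)² + (3·δw/w)²) = √(0.00443 + 0.0778) = 0.287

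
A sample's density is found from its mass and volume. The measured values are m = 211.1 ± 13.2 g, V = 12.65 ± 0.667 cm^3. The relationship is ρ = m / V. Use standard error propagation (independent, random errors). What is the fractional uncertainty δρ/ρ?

0.0818

Products/powers → add relative errors in quadrature, weighted by exponent:
  (1·δm/m)² = (1×0.0625)² = 0.00391;  (-1·δV/V)² = (-1×0.0527)² = 0.00278
δρ/ρ = √(0.00669) = 0.0818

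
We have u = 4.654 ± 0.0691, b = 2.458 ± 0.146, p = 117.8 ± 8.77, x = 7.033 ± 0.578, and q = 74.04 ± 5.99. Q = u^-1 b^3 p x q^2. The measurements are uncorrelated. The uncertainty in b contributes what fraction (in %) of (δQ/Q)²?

45.1%

(δQ/Q)² = (-1·δu/u)² + (3·δb/b)² + (1·δp/p)² + (1·δx/x)² + (2·δq/q)²
  u term: (-1×0.0148)² = 0.000220
  b term: (3×0.0594)² = 0.0318
  p term: (1×0.0744)² = 0.00554
  x term: (1×0.0822)² = 0.00675
  q term: (2×0.0809)² = 0.0262
Total = 0.0705. Share from b = 0.0318/0.0705 = 0.451.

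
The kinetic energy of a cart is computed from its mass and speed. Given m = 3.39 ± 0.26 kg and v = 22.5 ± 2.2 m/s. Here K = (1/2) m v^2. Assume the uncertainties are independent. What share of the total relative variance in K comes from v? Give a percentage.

86.7%

(δK/K)² = (1·δm/m)² + (2·δv/v)²
  m term: (1×0.0767)² = 0.00588
  v term: (2×0.0978)² = 0.0382
Total = 0.0441. Share from v = 0.0382/0.0441 = 0.867.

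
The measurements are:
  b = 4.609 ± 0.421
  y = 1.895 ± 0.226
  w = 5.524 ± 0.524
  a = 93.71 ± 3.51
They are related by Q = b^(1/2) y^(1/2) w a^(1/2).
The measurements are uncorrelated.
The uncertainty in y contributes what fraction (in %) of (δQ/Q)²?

23.7%

(δQ/Q)² = (½·δb/b)² + (½·δy/y)² + (1·δw/w)² + (½·δa/a)²
  b term: (0.5×0.0913)² = 0.00209
  y term: (0.5×0.119)² = 0.00356
  w term: (1×0.0949)² = 0.00900
  a term: (0.5×0.0375)² = 0.000351
Total = 0.0150. Share from y = 0.00356/0.0150 = 0.237.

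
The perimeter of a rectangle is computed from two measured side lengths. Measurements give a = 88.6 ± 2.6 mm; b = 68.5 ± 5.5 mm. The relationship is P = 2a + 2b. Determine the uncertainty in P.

P is a linear combination, so absolute uncertainties add in quadrature:
  (2·δa)² = 27.0;  (2·δb)² = 121
δP = √(148) = 12.2 mm

12.2 mm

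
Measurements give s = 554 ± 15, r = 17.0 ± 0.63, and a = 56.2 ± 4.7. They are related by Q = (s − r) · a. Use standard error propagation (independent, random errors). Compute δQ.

2660

Let u = s − r = 537. δu = √(δs² + δr²) = √(225 + 0.397) = 15.0, so δu/u = 0.0280.
Q is then a monomial in u, a:
δQ/Q = √((δu/u)² + (1·δa/a)²) = √(0.000782 + 0.00699) = 0.0882
Q = 30200, so δQ = 0.0882 × 30200 = 2660.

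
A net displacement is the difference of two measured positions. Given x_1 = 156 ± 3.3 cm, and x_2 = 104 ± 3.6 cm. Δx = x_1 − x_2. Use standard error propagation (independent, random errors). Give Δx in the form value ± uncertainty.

Each term contributes (cᵢ δxᵢ)² to (δΔx)²:
  (δx_1)² = 10.9;  (δx_2)² = 13.0
δΔx = √(23.9) = 4.88 cm
Δx = 52.0 cm.

52.0 ± 4.88 cm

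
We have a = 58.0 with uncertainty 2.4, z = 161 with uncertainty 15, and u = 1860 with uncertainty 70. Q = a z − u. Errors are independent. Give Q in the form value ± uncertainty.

7480 ± 955

Let p = a·z = 9340. δp/p = √((1·δa/a)² + (1·δz/z)²) = √(0.00171 + 0.00868) = 0.102, so δp = 952.
Q = p − u: δQ = √(δp² + δu²) = √(9.06e+05 + 4900) = 955
Q = 7480.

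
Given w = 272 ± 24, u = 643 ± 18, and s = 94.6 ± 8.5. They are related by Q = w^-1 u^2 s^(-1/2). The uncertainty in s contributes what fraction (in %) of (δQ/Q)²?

15.6%

(δQ/Q)² = (-1·δw/w)² + (2·δu/u)² + (−½·δs/s)²
  w term: (-1×0.0882)² = 0.00779
  u term: (2×0.0280)² = 0.00313
  s term: (-0.5×0.0899)² = 0.00202
Total = 0.0129. Share from s = 0.00202/0.0129 = 0.156.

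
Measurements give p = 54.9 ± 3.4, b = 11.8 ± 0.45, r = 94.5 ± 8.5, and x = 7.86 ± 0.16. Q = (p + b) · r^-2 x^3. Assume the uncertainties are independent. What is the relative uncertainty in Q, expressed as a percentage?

19.7%

Let u = p + b = 66.7. δu = √(δp² + δb²) = √(11.6 + 0.203) = 3.43, so δu/u = 0.0514.
Q is then a monomial in u, r, x:
δQ/Q = √((δu/u)² + (-2·δr/r)² + (3·δx/x)²) = √(0.00264 + 0.0324 + 0.00373) = 0.197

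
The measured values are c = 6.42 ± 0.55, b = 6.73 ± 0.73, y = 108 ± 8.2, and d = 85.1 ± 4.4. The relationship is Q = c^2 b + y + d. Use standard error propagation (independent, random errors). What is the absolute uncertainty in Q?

Let p = c^2·b = 277. δp/p = √((2·δc/c)² + (1·δb/b)²) = √(0.0294 + 0.0118) = 0.203, so δp = 56.3.
Q = p + y + d: δQ = √(δp² + δy² + δd²) = √(3160 + 67.2 + 19.4) = 57.0

57.0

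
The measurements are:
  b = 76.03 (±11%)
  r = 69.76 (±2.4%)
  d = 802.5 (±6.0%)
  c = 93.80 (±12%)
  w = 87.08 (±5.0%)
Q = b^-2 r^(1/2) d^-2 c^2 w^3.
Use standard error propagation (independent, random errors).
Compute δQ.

Since Q is a product/quotient, work with relative uncertainties:
  (-2·δb/b)² = (-2×0.110)² = 0.0484;  (½·δr/r)² = (0.5×0.0240)² = 0.000144;  (-2·δd/d)² = (-2×0.0600)² = 0.0144;  (2·δc/c)² = (2×0.120)² = 0.0576;  (3·δw/w)² = (3×0.0500)² = 0.0225
δQ/Q = √(0.143) = 0.378
Q = 13.03, so δQ = 0.378 × 13.03 = 4.93.

4.93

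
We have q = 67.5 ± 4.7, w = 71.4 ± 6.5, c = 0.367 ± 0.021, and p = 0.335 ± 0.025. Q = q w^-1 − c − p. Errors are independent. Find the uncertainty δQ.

Let h = q·w^-1 = 0.945. δh/h = √((1·δq/q)² + (-1·δw/w)²) = √(0.00485 + 0.00829) = 0.115, so δh = 0.108.
Q = h − c − p: δQ = √(δh² + δc² + δp²) = √(0.0117 + 0.000441 + 0.000625) = 0.113

0.113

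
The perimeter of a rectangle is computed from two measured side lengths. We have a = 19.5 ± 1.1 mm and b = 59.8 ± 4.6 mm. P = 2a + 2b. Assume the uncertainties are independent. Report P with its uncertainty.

159 ± 9.46 mm

P is a linear combination, so absolute uncertainties add in quadrature:
  (2·δa)² = 4.84;  (2·δb)² = 84.6
δP = √(89.5) = 9.46 mm
P = 159 mm.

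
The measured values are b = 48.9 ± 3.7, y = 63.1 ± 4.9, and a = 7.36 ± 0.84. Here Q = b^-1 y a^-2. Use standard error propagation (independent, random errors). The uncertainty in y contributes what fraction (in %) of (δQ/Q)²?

(δQ/Q)² = (-1·δb/b)² + (1·δy/y)² + (-2·δa/a)²
  b term: (-1×0.0757)² = 0.00573
  y term: (1×0.0777)² = 0.00603
  a term: (-2×0.114)² = 0.0521
Total = 0.0639. Share from y = 0.00603/0.0639 = 0.0944.

9.44%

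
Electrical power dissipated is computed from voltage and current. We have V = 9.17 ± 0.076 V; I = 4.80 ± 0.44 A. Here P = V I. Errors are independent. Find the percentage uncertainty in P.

For a monomial P ∝ V, I, fractional errors add in quadrature:
  (1·δV/V)² = (1×0.00829)² = 6.87e-05;  (1·δI/I)² = (1×0.0917)² = 0.00840
δP/P = √(0.00847) = 0.0920

9.20%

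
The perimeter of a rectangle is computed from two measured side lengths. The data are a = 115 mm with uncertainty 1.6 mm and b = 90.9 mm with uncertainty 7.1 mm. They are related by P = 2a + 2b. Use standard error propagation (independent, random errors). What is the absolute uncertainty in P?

Sums and differences: (δP)² = Σ (cᵢ δxᵢ)².
  (2·δa)² = 10.2;  (2·δb)² = 202
δP = √(212) = 14.6 mm

14.6 mm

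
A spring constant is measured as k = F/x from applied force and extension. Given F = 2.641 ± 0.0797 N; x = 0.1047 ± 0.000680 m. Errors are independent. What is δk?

0.779 N/m

Relative error in a monomial: (δk/k)² = Σ (nᵢ · δxᵢ/xᵢ)².
  (1·δF/F)² = (1×0.0302)² = 0.000911;  (-1·δx/x)² = (-1×0.00649)² = 4.22e-05
δk/k = √(0.000953) = 0.0309
k = 25.22 N/m, so δk = 0.0309 × 25.22 = 0.779 N/m.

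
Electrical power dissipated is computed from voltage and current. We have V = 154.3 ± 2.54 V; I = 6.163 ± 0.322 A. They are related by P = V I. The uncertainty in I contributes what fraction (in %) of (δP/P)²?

(δP/P)² = (1·δV/V)² + (1·δI/I)²
  V term: (1×0.0165)² = 0.000271
  I term: (1×0.0522)² = 0.00273
Total = 0.00300. Share from I = 0.00273/0.00300 = 0.910.

91.0%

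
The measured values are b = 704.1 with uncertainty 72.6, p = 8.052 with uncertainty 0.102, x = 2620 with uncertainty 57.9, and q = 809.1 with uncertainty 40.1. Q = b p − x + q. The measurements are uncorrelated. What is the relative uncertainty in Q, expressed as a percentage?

Let w = b·p = 5669. δw/w = √((1·δb/b)² + (1·δp/p)²) = √(0.0106 + 0.000160) = 0.104, so δw = 589.
Q = w − x + q: δQ = √(δw² + δx² + δq²) = √(3.47e+05 + 3350 + 1610) = 593
Q = 3859, so δQ/Q = 593/3859 = 0.154.

15.4%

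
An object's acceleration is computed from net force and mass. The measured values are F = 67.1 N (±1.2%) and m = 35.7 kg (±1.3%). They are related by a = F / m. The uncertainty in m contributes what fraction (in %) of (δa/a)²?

(δa/a)² = (1·δF/F)² + (-1·δm/m)²
  F term: (1×0.0120)² = 0.000144
  m term: (-1×0.0130)² = 0.000169
Total = 0.000313. Share from m = 0.000169/0.000313 = 0.540.

54.0%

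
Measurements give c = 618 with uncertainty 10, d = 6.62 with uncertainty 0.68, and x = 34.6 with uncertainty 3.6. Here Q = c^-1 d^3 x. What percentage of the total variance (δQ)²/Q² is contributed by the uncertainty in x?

10.2%

(δQ/Q)² = (-1·δc/c)² + (3·δd/d)² + (1·δx/x)²
  c term: (-1×0.0162)² = 0.000262
  d term: (3×0.103)² = 0.0950
  x term: (1×0.104)² = 0.0108
Total = 0.106. Share from x = 0.0108/0.106 = 0.102.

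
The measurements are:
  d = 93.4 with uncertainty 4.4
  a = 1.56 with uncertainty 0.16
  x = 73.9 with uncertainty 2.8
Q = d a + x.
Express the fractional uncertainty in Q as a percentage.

Let p = d·a = 146. δp/p = √((1·δd/d)² + (1·δa/a)²) = √(0.00222 + 0.0105) = 0.113, so δp = 16.4.
Q = p + x: δQ = √(δp² + δx²) = √(270 + 7.84) = 16.7
Q = 220, so δQ/Q = 16.7/220 = 0.0760.

7.60%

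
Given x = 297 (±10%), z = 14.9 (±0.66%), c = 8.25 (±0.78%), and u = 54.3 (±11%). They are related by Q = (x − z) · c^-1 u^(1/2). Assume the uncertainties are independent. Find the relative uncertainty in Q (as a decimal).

0.119

Let w = x − z = 282. δw = √(δx² + δz²) = √(882 + 0.00967) = 29.7, so δw/w = 0.105.
Q is then a monomial in w, c, u:
δQ/Q = √((δw/w)² + (-1·δc/c)² + (½·δu/u)²) = √(0.0111 + 6.08e-05 + 0.00302) = 0.119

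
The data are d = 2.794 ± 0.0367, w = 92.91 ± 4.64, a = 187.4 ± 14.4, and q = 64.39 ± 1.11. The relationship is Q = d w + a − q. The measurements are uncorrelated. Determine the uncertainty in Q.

19.7

Let p = d·w = 259.6. δp/p = √((1·δd/d)² + (1·δw/w)²) = √(0.000173 + 0.00249) = 0.0516, so δp = 13.4.
Q = p + a − q: δQ = √(δp² + δa² + δq²) = √(180 + 207 + 1.23) = 19.7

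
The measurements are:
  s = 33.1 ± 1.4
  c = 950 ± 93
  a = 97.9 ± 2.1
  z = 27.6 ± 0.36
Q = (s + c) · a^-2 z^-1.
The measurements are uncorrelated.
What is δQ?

0.000389

Let u = s + c = 983. δu = √(δs² + δc²) = √(1.96 + 8650) = 93.0, so δu/u = 0.0946.
Q is then a monomial in u, a, z:
δQ/Q = √((δu/u)² + (-2·δa/a)² + (-1·δz/z)²) = √(0.00895 + 0.00184 + 0.000170) = 0.105
Q = 0.00372, so δQ = 0.105 × 0.00372 = 0.000389.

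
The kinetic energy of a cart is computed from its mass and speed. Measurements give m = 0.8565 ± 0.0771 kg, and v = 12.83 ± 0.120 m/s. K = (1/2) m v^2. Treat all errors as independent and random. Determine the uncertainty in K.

6.48 J

For a monomial K ∝ m, v^2, fractional errors add in quadrature:
  (1·δm/m)² = (1×0.0900)² = 0.00810;  (2·δv/v)² = (2×0.00935)² = 0.000350
δK/K = √(0.00845) = 0.0919
K = 70.49 J, so δK = 0.0919 × 70.49 = 6.48 J.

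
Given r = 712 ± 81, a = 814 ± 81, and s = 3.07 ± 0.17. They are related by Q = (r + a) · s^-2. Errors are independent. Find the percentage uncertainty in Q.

13.4%

Let u = r + a = 1530. δu = √(δr² + δa²) = √(6560 + 6560) = 115, so δu/u = 0.0751.
Q is then a monomial in u, s:
δQ/Q = √((δu/u)² + (-2·δs/s)²) = √(0.00563 + 0.0123) = 0.134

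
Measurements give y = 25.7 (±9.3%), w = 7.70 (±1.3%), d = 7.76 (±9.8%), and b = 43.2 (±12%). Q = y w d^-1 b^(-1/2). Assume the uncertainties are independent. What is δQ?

Since Q is a product/quotient, work with relative uncertainties:
  (1·δy/y)² = (1×0.0930)² = 0.00865;  (1·δw/w)² = (1×0.0130)² = 0.000169;  (-1·δd/d)² = (-1×0.0980)² = 0.00960;  (−½·δb/b)² = (-0.5×0.120)² = 0.00360
δQ/Q = √(0.0220) = 0.148
Q = 3.88, so δQ = 0.148 × 3.88 = 0.576.

0.576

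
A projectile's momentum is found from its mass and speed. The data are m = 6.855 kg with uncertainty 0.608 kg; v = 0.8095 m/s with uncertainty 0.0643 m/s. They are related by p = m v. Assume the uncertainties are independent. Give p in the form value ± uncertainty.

5.549 ± 0.661 kg·m/s

Since p is a product/quotient, work with relative uncertainties:
  (1·δm/m)² = (1×0.0887)² = 0.00787;  (1·δv/v)² = (1×0.0794)² = 0.00631
δp/p = √(0.0142) = 0.119
p = 5.549 kg·m/s, so δp = 0.119 × 5.549 = 0.661 kg·m/s.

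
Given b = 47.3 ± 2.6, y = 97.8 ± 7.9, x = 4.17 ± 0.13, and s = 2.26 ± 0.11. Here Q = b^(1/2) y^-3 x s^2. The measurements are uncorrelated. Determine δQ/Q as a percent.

26.4%

Each factor contributes (exponent × relative error)² to (δQ/Q)²:
  (½·δb/b)² = (0.5×0.0550)² = 0.000755;  (-3·δy/y)² = (-3×0.0808)² = 0.0587;  (1·δx/x)² = (1×0.0312)² = 0.000972;  (2·δs/s)² = (2×0.0487)² = 0.00948
δQ/Q = √(0.0699) = 0.264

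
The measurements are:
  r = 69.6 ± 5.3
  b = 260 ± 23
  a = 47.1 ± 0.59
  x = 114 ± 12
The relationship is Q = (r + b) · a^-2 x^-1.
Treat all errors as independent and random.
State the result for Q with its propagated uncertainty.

0.00130 ± 0.000169

Let u = r + b = 330. δu = √(δr² + δb²) = √(28.1 + 529) = 23.6, so δu/u = 0.0716.
Q is then a monomial in u, a, x:
δQ/Q = √((δu/u)² + (-2·δa/a)² + (-1·δx/x)²) = √(0.00513 + 0.000628 + 0.0111) = 0.130
Q = 0.00130, so δQ = 0.130 × 0.00130 = 0.000169.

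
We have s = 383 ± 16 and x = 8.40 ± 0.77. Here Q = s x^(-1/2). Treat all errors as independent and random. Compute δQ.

Q is a product of powers, so relative uncertainties combine in quadrature:
  (1·δs/s)² = (1×0.0418)² = 0.00175;  (−½·δx/x)² = (-0.5×0.0917)² = 0.00210
δQ/Q = √(0.00385) = 0.0620
Q = 132, so δQ = 0.0620 × 132 = 8.20.

8.20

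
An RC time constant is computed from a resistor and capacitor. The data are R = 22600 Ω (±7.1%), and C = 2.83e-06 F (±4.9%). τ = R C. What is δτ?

0.00552 s

τ is a product of powers, so relative uncertainties combine in quadrature:
  (1·δR/R)² = (1×0.0710)² = 0.00504;  (1·δC/C)² = (1×0.0490)² = 0.00240
δτ/τ = √(0.00744) = 0.0863
τ = 0.0640 s, so δτ = 0.0863 × 0.0640 = 0.00552 s.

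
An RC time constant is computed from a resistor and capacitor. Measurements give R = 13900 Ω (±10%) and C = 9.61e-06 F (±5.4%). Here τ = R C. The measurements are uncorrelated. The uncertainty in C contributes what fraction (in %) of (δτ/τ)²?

22.6%

(δτ/τ)² = (1·δR/R)² + (1·δC/C)²
  R term: (1×0.100)² = 0.0100
  C term: (1×0.0540)² = 0.00292
Total = 0.0129. Share from C = 0.00292/0.0129 = 0.226.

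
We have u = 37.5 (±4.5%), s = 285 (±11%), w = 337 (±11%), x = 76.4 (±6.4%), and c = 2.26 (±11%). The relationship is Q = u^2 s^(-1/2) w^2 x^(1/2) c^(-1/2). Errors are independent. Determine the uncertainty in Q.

1.39e+07

Relative error in a monomial: (δQ/Q)² = Σ (nᵢ · δxᵢ/xᵢ)².
  (2·δu/u)² = (2×0.0450)² = 0.00810;  (−½·δs/s)² = (-0.5×0.110)² = 0.00302;  (2·δw/w)² = (2×0.110)² = 0.0484;  (½·δx/x)² = (0.5×0.0640)² = 0.00102;  (−½·δc/c)² = (-0.5×0.110)² = 0.00302
δQ/Q = √(0.0636) = 0.252
Q = 5.5e+07, so δQ = 0.252 × 5.5e+07 = 1.39e+07.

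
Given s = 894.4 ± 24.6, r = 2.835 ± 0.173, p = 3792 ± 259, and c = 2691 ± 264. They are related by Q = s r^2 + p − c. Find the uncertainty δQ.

972

Let w = s·r^2 = 7188. δw/w = √((1·δs/s)² + (2·δr/r)²) = √(0.000756 + 0.0149) = 0.125, so δw = 899.
Q = w + p − c: δQ = √(δw² + δp² + δc²) = √(8.09e+05 + 67100 + 69700) = 972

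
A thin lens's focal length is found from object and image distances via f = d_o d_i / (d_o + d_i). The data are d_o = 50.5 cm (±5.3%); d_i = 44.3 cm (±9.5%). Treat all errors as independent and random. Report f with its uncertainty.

∂f/∂d_o = (d_i/(d_o+d_i))² = 0.218;  ∂f/∂d_i = (d_o/(d_o+d_i))² = 0.284
δf = √((∂f/∂d_o · δd_o)² + (∂f/∂d_i · δd_i)²) = √(0.342 + 1.43) = 1.33 cm
f = 23.6 cm.

23.6 ± 1.33 cm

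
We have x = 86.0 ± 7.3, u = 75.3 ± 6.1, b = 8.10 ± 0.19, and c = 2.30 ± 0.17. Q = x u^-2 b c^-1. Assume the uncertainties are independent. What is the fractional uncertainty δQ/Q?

Since Q is a product/quotient, work with relative uncertainties:
  (1·δx/x)² = (1×0.0849)² = 0.00721;  (-2·δu/u)² = (-2×0.0810)² = 0.0263;  (1·δb/b)² = (1×0.0235)² = 0.000550;  (-1·δc/c)² = (-1×0.0739)² = 0.00546
δQ/Q = √(0.0395) = 0.199

0.199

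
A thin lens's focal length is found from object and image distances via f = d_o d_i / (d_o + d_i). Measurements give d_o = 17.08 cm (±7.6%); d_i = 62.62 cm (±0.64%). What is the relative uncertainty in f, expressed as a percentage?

5.97%

∂f/∂d_o = (d_i/(d_o+d_i))² = 0.617;  ∂f/∂d_i = (d_o/(d_o+d_i))² = 0.0459
δf = √((∂f/∂d_o · δd_o)² + (∂f/∂d_i · δd_i)²) = √(0.642 + 0.000339) = 0.802 cm
f = 13.42 cm, so δf/f = 0.802/13.42 = 0.0597.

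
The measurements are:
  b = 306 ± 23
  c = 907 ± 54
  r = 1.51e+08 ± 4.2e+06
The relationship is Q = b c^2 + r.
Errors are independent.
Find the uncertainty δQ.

3.57e+07

Let p = b·c^2 = 2.52e+08. δp/p = √((1·δb/b)² + (2·δc/c)²) = √(0.00565 + 0.0142) = 0.141, so δp = 3.54e+07.
Q = p + r: δQ = √(δp² + δr²) = √(1.26e+15 + 1.76e+13) = 3.57e+07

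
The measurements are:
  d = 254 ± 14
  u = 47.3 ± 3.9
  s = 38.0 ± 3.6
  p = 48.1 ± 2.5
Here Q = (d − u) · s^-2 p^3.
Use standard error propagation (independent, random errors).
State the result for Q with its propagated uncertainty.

Let w = d − u = 207. δw = √(δd² + δu²) = √(196 + 15.2) = 14.5, so δw/w = 0.0703.
Q is then a monomial in w, s, p:
δQ/Q = √((δw/w)² + (-2·δs/s)² + (3·δp/p)²) = √(0.00494 + 0.0359 + 0.0243) = 0.255
Q = 15900, so δQ = 0.255 × 15900 = 4070.

15900 ± 4070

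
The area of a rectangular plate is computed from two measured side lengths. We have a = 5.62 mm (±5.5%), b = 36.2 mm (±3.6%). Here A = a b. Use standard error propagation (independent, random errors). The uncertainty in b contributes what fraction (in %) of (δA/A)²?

(δA/A)² = (1·δa/a)² + (1·δb/b)²
  a term: (1×0.0550)² = 0.00302
  b term: (1×0.0360)² = 0.00130
Total = 0.00432. Share from b = 0.00130/0.00432 = 0.300.

30.0%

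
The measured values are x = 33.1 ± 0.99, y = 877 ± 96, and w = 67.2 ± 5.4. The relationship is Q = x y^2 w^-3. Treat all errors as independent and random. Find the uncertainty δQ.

Q is a product of powers, so relative uncertainties combine in quadrature:
  (1·δx/x)² = (1×0.0299)² = 0.000895;  (2·δy/y)² = (2×0.109)² = 0.0479;  (-3·δw/w)² = (-3×0.0804)² = 0.0581
δQ/Q = √(0.107) = 0.327
Q = 83.9, so δQ = 0.327 × 83.9 = 27.4.

27.4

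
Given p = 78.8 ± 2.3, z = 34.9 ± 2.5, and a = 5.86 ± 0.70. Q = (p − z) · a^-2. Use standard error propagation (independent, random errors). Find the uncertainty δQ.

0.321

Let u = p − z = 43.9. δu = √(δp² + δz²) = √(5.29 + 6.25) = 3.40, so δu/u = 0.0774.
Q is then a monomial in u, a:
δQ/Q = √((δu/u)² + (-2·δa/a)²) = √(0.00599 + 0.0571) = 0.251
Q = 1.28, so δQ = 0.251 × 1.28 = 0.321.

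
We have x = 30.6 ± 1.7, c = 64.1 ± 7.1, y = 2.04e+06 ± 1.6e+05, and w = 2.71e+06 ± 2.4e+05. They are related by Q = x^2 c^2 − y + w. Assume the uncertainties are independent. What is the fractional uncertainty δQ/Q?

Let p = x^2·c^2 = 3.85e+06. δp/p = √((2·δx/x)² + (2·δc/c)²) = √(0.0123 + 0.0491) = 0.248, so δp = 9.53e+05.
Q = p − y + w: δQ = √(δp² + δy² + δw²) = √(9.09e+11 + 2.56e+10 + 5.76e+10) = 9.96e+05
Q = 4.52e+06, so δQ/Q = 9.96e+05/4.52e+06 = 0.221.

0.221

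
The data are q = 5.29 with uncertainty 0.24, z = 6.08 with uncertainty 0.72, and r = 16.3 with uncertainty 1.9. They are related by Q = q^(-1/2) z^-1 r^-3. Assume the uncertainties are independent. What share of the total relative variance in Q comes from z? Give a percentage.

10.2%

(δQ/Q)² = (−½·δq/q)² + (-1·δz/z)² + (-3·δr/r)²
  q term: (-0.5×0.0454)² = 0.000515
  z term: (-1×0.118)² = 0.0140
  r term: (-3×0.117)² = 0.122
Total = 0.137. Share from z = 0.0140/0.137 = 0.102.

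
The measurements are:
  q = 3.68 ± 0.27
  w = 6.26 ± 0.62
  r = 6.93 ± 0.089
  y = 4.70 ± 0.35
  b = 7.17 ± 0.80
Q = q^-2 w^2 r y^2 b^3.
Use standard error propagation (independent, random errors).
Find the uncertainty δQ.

Products/powers → add relative errors in quadrature, weighted by exponent:
  (-2·δq/q)² = (-2×0.0734)² = 0.0215;  (2·δw/w)² = (2×0.0990)² = 0.0392;  (1·δr/r)² = (1×0.0128)² = 0.000165;  (2·δy/y)² = (2×0.0745)² = 0.0222;  (3·δb/b)² = (3×0.112)² = 0.112
δQ/Q = √(0.195) = 0.442
Q = 1.63e+05, so δQ = 0.442 × 1.63e+05 = 72100.

72100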